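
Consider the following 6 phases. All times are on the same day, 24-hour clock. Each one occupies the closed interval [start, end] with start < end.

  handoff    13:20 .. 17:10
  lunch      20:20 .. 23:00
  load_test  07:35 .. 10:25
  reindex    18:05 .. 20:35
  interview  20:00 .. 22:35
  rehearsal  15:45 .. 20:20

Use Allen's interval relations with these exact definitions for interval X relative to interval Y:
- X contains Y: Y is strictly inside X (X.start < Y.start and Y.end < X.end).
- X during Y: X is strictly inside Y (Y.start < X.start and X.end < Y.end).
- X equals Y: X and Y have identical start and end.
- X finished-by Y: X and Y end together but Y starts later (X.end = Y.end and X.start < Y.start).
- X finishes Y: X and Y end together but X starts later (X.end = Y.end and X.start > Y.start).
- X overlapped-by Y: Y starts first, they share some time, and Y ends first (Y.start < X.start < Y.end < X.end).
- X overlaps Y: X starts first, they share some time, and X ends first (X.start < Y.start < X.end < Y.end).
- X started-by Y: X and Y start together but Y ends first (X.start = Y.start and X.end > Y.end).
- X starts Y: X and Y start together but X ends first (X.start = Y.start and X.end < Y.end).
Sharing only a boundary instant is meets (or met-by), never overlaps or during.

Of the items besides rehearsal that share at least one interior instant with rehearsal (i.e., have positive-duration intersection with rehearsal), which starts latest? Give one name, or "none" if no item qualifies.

Target rehearsal = [15:45, 20:20].
handoff [13:20, 17:10] → overlaps → candidate.
interview [20:00, 22:35] → overlapped-by → candidate.
load_test [07:35, 10:25] → before → excluded.
lunch [20:20, 23:00] → met-by → excluded.
reindex [18:05, 20:35] → overlapped-by → candidate.
Among candidates, latest start is 20:00 → interview.

interview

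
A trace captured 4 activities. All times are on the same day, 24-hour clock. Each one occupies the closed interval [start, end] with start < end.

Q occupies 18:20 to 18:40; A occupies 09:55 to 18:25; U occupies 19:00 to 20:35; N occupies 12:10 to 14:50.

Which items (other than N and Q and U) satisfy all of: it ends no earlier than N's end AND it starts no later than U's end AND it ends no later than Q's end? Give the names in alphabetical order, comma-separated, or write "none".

A

Conditions: its end is no earlier than N's end (X.end >= 14:50) AND its start is no later than U's end (X.start <= 20:35) AND its end is no later than Q's end (X.end <= 18:40).
A: end 18:25 >= 14:50? ✓; start 09:55 <= 20:35? ✓; end 18:25 <= 18:40? ✓ → yes.
Result: A.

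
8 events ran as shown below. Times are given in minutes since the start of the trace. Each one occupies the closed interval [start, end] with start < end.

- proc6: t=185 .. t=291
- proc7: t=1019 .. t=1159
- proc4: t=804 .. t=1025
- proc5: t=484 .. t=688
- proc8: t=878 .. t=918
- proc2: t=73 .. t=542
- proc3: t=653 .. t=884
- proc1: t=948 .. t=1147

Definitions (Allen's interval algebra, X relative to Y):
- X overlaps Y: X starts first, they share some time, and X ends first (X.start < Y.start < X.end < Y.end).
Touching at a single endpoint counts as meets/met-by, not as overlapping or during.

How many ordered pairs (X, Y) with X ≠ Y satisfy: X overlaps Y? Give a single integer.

7

Checking all 56 ordered pairs for relation 'overlaps'; matching pairs in alphabetical order:
(proc1, proc7): proc1 overlaps proc7 ✓
(proc2, proc5): proc2 overlaps proc5 ✓
(proc3, proc4): proc3 overlaps proc4 ✓
(proc3, proc8): proc3 overlaps proc8 ✓
(proc4, proc1): proc4 overlaps proc1 ✓
(proc4, proc7): proc4 overlaps proc7 ✓
(proc5, proc3): proc5 overlaps proc3 ✓
Count: 7.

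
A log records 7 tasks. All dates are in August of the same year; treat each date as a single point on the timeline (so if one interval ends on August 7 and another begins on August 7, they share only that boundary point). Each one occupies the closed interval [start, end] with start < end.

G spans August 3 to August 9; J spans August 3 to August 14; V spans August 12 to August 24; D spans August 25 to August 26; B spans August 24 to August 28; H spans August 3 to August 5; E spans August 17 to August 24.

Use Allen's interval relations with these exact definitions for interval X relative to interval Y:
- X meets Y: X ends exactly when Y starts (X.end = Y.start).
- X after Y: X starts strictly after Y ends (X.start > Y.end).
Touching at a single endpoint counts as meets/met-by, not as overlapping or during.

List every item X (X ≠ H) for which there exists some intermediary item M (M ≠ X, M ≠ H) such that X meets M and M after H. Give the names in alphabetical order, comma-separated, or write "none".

Target H = [August 3, August 5].
Intermediaries M with M after H: B, D, E, V.
Via B — items with X meets B: E, V.
Via D — items with X meets D: none.
Via E — items with X meets E: none.
Via V — items with X meets V: none.
Union: E, V.

E, V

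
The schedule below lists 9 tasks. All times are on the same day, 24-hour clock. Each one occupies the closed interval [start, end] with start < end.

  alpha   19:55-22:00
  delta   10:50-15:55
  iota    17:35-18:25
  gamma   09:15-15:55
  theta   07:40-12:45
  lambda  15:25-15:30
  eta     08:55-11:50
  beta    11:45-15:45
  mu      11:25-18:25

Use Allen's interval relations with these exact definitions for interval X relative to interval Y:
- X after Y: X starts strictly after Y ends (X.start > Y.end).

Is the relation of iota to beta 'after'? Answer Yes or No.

iota = [17:35, 18:25], beta = [11:45, 15:45].
Actual relation of iota to beta: after.
Asked whether 'after' holds → Yes.

Yes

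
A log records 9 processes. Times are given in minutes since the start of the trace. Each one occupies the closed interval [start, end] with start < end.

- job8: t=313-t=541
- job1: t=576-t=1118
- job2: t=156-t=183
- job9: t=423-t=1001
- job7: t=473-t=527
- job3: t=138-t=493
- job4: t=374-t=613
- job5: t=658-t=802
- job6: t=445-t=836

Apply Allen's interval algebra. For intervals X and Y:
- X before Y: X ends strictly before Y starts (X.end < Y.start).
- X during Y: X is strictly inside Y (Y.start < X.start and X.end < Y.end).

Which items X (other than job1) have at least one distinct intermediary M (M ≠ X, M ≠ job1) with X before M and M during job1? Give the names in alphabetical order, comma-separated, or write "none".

Target job1 = [t=576, t=1118].
Intermediaries M with M during job1: job5.
Via job5 — items with X before job5: job2, job3, job4, job7, job8.
Union: job2, job3, job4, job7, job8.

job2, job3, job4, job7, job8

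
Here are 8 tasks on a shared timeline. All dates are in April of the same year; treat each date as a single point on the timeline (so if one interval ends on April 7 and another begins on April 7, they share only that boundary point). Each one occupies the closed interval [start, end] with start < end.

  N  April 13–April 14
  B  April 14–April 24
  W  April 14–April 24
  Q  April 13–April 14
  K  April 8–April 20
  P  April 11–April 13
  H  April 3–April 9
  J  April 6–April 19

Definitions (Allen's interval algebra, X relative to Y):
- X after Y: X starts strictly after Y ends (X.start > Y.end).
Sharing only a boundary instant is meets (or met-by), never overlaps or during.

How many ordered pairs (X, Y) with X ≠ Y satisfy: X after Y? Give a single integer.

7

Checking all 56 ordered pairs for relation 'after'; matching pairs in alphabetical order:
(B, H): B after H ✓
(B, P): B after P ✓
(N, H): N after H ✓
(P, H): P after H ✓
(Q, H): Q after H ✓
(W, H): W after H ✓
(W, P): W after P ✓
Count: 7.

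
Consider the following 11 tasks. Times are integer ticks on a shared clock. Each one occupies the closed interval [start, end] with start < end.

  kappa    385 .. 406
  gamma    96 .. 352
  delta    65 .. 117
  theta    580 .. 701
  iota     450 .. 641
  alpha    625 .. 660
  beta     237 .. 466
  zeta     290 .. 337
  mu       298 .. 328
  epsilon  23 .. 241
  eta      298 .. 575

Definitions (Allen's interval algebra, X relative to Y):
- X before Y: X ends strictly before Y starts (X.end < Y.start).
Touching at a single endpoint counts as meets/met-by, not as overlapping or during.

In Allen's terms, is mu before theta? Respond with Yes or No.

Yes

mu = [298, 328], theta = [580, 701].
Actual relation of mu to theta: before.
Asked whether 'before' holds → Yes.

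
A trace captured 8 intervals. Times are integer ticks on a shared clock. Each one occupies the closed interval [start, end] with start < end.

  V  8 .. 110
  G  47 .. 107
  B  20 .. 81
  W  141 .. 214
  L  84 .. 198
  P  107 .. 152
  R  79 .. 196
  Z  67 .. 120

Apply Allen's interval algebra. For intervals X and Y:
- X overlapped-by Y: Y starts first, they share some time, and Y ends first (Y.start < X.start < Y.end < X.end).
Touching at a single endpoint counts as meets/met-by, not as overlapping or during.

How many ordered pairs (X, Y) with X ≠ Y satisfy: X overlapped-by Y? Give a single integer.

Checking all 56 ordered pairs for relation 'overlapped-by'; matching pairs in alphabetical order:
(G, B): G overlapped-by B ✓
(L, G): L overlapped-by G ✓
(L, R): L overlapped-by R ✓
(L, V): L overlapped-by V ✓
(L, Z): L overlapped-by Z ✓
(P, V): P overlapped-by V ✓
(P, Z): P overlapped-by Z ✓
(R, B): R overlapped-by B ✓
(R, G): R overlapped-by G ✓
(R, V): R overlapped-by V ✓
(R, Z): R overlapped-by Z ✓
(W, L): W overlapped-by L ✓
(W, P): W overlapped-by P ✓
(W, R): W overlapped-by R ✓
(Z, B): Z overlapped-by B ✓
(Z, G): Z overlapped-by G ✓
(Z, V): Z overlapped-by V ✓
Count: 17.

17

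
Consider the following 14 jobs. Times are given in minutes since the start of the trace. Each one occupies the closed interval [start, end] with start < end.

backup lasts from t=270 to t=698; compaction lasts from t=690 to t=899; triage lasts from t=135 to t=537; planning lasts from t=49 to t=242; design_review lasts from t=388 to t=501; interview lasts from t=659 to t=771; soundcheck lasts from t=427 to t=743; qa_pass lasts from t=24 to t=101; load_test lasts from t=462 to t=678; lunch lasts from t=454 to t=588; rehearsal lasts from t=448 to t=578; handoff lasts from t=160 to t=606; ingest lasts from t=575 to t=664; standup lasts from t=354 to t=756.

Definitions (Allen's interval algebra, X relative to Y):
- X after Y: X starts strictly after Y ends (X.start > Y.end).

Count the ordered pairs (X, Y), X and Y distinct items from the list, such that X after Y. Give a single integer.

Checking all 182 ordered pairs for relation 'after'; matching pairs in alphabetical order:
(backup, planning): backup after planning ✓
(backup, qa_pass): backup after qa_pass ✓
(compaction, design_review): compaction after design_review ✓
(compaction, handoff): compaction after handoff ✓
(compaction, ingest): compaction after ingest ✓
(compaction, load_test): compaction after load_test ✓
(compaction, lunch): compaction after lunch ✓
(compaction, planning): compaction after planning ✓
(compaction, qa_pass): compaction after qa_pass ✓
(compaction, rehearsal): compaction after rehearsal ✓
(compaction, triage): compaction after triage ✓
(design_review, planning): design_review after planning ✓
(design_review, qa_pass): design_review after qa_pass ✓
(handoff, qa_pass): handoff after qa_pass ✓
(ingest, design_review): ingest after design_review ✓
(ingest, planning): ingest after planning ✓
(ingest, qa_pass): ingest after qa_pass ✓
(ingest, triage): ingest after triage ✓
(interview, design_review): interview after design_review ✓
(interview, handoff): interview after handoff ✓
(interview, lunch): interview after lunch ✓
(interview, planning): interview after planning ✓
(interview, qa_pass): interview after qa_pass ✓
(interview, rehearsal): interview after rehearsal ✓
... plus 12 further pairs not listed.
Count: 36.

36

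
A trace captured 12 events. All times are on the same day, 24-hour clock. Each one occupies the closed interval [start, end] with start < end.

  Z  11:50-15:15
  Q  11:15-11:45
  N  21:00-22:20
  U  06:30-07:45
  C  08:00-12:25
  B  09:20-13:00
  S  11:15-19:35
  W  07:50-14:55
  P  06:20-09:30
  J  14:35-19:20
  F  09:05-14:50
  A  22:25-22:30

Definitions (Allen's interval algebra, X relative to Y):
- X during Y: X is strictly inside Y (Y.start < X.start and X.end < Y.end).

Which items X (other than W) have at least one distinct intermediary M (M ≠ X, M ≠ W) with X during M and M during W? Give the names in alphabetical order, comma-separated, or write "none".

Target W = [07:50, 14:55].
Intermediaries M with M during W: B, C, F, Q.
Via B — items with X during B: Q.
Via C — items with X during C: Q.
Via F — items with X during F: B, Q.
Via Q — items with X during Q: none.
Union: B, Q.

B, Q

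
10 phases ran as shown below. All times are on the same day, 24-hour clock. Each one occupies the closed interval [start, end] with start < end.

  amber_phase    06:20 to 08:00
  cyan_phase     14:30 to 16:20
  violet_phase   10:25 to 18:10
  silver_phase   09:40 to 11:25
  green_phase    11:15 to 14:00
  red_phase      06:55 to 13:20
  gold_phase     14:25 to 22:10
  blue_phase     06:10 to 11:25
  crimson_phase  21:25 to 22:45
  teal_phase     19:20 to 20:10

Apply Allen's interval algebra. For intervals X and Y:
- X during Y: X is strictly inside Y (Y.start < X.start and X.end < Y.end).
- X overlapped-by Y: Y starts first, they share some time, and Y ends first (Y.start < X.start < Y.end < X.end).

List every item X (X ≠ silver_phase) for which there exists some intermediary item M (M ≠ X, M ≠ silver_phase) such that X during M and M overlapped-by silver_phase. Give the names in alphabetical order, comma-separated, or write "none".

cyan_phase, green_phase

Target silver_phase = [09:40, 11:25].
Intermediaries M with M overlapped-by silver_phase: green_phase, violet_phase.
Via green_phase — items with X during green_phase: none.
Via violet_phase — items with X during violet_phase: cyan_phase, green_phase.
Union: cyan_phase, green_phase.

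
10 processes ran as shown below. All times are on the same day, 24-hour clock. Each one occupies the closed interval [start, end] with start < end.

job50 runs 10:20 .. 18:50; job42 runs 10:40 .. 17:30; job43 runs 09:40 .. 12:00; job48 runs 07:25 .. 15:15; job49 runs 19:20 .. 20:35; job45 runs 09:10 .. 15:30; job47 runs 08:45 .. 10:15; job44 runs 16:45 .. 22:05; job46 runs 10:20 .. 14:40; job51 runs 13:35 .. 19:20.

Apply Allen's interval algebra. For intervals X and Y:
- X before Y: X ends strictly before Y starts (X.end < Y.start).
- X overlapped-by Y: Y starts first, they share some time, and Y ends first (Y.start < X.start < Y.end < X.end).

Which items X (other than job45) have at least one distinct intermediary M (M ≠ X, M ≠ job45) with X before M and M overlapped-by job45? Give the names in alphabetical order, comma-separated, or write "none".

job43, job47

Target job45 = [09:10, 15:30].
Intermediaries M with M overlapped-by job45: job42, job50, job51.
Via job42 — items with X before job42: job47.
Via job50 — items with X before job50: job47.
Via job51 — items with X before job51: job43, job47.
Union: job43, job47.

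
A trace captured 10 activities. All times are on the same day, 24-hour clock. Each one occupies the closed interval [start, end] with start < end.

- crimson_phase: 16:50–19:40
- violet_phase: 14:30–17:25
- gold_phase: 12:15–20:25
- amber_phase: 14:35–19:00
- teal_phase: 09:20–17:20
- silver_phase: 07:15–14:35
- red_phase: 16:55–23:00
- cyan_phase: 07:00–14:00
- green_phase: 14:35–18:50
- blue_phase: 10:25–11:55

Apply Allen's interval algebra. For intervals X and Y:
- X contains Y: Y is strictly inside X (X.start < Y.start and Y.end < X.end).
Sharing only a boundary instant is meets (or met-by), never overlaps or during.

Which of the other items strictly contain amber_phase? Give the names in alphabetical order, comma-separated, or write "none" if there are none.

gold_phase

Target amber_phase = [14:35, 19:00].
blue_phase [10:25, 11:55] → before → no.
crimson_phase [16:50, 19:40] → overlapped-by → no.
cyan_phase [07:00, 14:00] → before → no.
gold_phase [12:15, 20:25] → contains → yes.
green_phase [14:35, 18:50] → starts → no.
red_phase [16:55, 23:00] → overlapped-by → no.
silver_phase [07:15, 14:35] → meets → no.
teal_phase [09:20, 17:20] → overlaps → no.
violet_phase [14:30, 17:25] → overlaps → no.
Result: gold_phase.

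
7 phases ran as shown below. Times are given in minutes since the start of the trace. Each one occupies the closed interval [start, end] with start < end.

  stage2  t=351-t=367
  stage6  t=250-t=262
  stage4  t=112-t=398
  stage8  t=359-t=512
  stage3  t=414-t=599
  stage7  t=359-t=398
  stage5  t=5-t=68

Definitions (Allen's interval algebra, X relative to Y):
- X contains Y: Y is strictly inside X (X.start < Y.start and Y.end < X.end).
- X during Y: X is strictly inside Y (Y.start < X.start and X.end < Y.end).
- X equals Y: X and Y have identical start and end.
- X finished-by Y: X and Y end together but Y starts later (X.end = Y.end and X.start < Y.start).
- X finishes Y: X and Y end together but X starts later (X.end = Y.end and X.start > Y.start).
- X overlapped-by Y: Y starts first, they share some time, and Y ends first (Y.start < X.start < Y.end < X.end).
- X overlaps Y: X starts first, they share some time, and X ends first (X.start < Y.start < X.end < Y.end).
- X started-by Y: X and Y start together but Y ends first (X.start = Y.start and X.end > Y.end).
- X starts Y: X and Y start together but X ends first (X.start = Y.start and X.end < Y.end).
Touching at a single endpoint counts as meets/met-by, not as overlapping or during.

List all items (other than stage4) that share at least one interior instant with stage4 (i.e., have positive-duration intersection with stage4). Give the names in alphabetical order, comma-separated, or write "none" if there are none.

Target stage4 = [t=112, t=398].
stage2 [t=351, t=367] → during → yes.
stage3 [t=414, t=599] → after → no.
stage5 [t=5, t=68] → before → no.
stage6 [t=250, t=262] → during → yes.
stage7 [t=359, t=398] → finishes → yes.
stage8 [t=359, t=512] → overlapped-by → yes.
Result: stage2, stage6, stage7, stage8.

stage2, stage6, stage7, stage8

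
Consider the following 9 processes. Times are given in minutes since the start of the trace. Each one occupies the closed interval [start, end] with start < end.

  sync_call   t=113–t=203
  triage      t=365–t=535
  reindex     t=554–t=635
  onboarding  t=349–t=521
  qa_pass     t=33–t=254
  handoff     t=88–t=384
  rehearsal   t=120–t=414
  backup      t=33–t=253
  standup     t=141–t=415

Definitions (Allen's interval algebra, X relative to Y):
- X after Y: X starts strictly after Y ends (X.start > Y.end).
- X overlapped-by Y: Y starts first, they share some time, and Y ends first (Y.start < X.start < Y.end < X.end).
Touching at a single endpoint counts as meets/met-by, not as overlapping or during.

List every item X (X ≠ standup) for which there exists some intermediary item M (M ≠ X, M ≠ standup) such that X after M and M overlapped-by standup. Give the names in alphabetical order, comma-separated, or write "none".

Target standup = [t=141, t=415].
Intermediaries M with M overlapped-by standup: onboarding, triage.
Via onboarding — items with X after onboarding: reindex.
Via triage — items with X after triage: reindex.
Union: reindex.

reindex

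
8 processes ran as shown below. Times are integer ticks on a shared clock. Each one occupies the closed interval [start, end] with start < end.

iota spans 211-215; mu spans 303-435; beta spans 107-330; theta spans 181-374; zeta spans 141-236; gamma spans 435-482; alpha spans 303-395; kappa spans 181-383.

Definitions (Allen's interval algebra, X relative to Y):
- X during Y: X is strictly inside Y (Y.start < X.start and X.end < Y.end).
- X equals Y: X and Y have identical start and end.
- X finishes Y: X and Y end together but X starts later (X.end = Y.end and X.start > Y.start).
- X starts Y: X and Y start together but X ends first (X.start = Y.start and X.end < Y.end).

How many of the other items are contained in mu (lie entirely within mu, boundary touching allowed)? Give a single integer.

1

Target mu = [303, 435].
alpha [303, 395] → starts → counts.
beta [107, 330] → overlaps → no.
gamma [435, 482] → met-by → no.
iota [211, 215] → before → no.
kappa [181, 383] → overlaps → no.
theta [181, 374] → overlaps → no.
zeta [141, 236] → before → no.
Total: 1.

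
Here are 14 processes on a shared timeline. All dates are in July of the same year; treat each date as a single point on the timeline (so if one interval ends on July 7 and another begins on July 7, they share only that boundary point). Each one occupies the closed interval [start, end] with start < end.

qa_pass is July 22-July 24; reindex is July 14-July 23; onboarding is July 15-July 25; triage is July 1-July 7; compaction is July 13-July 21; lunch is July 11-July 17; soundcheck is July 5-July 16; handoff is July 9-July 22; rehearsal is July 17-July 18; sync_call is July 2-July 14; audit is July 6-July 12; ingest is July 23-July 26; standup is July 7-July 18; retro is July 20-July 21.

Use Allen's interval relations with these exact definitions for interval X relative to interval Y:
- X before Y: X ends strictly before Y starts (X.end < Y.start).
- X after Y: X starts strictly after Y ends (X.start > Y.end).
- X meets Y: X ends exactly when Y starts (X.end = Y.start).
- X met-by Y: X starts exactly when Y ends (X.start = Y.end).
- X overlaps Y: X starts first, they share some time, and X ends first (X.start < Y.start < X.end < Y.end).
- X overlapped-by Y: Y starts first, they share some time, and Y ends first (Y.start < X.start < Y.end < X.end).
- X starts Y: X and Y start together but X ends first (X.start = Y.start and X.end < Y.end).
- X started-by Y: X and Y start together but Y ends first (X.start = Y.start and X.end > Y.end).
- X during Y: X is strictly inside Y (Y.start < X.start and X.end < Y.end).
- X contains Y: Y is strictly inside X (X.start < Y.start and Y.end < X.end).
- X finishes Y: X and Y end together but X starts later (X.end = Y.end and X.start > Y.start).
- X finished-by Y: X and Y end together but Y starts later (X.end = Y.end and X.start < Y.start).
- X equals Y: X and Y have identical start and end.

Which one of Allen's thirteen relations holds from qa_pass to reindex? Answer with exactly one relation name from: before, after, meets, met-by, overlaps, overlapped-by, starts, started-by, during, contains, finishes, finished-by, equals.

qa_pass = [July 22, July 24]; reindex = [July 14, July 23].
Compare endpoints: qa_pass.start > reindex.start, qa_pass.start < reindex.end, qa_pass.end > reindex.start, qa_pass.end > reindex.end.
That pattern is 'overlapped-by'.

overlapped-by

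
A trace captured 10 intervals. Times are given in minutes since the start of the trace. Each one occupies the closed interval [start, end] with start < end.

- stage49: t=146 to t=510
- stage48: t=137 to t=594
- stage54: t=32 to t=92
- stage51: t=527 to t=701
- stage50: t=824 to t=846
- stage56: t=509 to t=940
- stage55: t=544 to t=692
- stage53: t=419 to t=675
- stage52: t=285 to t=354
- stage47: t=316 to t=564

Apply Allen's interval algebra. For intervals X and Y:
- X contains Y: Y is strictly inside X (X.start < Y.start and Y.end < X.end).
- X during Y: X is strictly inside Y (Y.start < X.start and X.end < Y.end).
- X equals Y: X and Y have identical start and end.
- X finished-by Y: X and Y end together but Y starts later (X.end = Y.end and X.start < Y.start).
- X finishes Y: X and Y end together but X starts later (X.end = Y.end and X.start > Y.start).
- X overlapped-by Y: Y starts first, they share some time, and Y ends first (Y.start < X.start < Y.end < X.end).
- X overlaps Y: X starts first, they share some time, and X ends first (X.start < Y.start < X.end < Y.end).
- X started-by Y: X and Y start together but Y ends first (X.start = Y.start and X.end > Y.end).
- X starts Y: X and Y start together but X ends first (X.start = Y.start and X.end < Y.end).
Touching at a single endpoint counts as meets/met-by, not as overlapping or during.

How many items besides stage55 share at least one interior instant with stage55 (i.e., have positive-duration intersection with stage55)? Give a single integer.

Target stage55 = [t=544, t=692].
stage47 [t=316, t=564] → overlaps → counts.
stage48 [t=137, t=594] → overlaps → counts.
stage49 [t=146, t=510] → before → no.
stage50 [t=824, t=846] → after → no.
stage51 [t=527, t=701] → contains → counts.
stage52 [t=285, t=354] → before → no.
stage53 [t=419, t=675] → overlaps → counts.
stage54 [t=32, t=92] → before → no.
stage56 [t=509, t=940] → contains → counts.
Total: 5.

5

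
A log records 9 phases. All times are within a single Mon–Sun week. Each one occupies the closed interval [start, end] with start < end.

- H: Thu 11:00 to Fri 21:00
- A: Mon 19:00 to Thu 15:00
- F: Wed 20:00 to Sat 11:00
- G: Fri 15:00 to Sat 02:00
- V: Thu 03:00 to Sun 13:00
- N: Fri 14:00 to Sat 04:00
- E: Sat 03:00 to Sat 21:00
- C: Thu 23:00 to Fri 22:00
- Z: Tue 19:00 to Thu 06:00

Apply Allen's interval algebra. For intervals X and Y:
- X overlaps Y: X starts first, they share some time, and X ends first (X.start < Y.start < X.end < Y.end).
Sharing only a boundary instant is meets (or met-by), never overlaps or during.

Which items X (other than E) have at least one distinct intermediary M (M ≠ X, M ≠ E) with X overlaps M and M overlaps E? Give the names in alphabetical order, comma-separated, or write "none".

Target E = [Sat 03:00, Sat 21:00].
Intermediaries M with M overlaps E: F, N.
Via F — items with X overlaps F: A, Z.
Via N — items with X overlaps N: C, H.
Union: A, C, H, Z.

A, C, H, Z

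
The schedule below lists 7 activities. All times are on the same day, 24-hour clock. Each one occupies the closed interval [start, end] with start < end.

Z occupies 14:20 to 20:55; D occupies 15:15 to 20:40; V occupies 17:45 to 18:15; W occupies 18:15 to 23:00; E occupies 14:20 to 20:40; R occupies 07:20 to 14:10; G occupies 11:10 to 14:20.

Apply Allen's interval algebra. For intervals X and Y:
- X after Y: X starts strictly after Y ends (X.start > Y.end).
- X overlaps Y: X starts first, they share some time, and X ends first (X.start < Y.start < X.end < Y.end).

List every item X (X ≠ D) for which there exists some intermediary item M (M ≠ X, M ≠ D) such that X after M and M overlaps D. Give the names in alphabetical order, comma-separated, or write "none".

none

Target D = [15:15, 20:40].
Intermediaries M with M overlaps D: none.
Union: none.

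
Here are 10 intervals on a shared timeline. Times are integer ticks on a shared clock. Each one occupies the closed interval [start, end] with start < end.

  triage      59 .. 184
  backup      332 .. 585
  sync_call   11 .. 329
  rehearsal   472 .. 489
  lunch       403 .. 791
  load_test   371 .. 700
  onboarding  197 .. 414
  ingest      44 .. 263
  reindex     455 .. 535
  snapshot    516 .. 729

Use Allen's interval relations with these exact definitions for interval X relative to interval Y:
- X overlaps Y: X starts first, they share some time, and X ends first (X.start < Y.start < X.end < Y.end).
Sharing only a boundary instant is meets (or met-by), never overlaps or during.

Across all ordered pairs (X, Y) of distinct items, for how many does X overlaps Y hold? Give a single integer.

11

Checking all 90 ordered pairs for relation 'overlaps'; matching pairs in alphabetical order:
(backup, load_test): backup overlaps load_test ✓
(backup, lunch): backup overlaps lunch ✓
(backup, snapshot): backup overlaps snapshot ✓
(ingest, onboarding): ingest overlaps onboarding ✓
(load_test, lunch): load_test overlaps lunch ✓
(load_test, snapshot): load_test overlaps snapshot ✓
(onboarding, backup): onboarding overlaps backup ✓
(onboarding, load_test): onboarding overlaps load_test ✓
(onboarding, lunch): onboarding overlaps lunch ✓
(reindex, snapshot): reindex overlaps snapshot ✓
(sync_call, onboarding): sync_call overlaps onboarding ✓
Count: 11.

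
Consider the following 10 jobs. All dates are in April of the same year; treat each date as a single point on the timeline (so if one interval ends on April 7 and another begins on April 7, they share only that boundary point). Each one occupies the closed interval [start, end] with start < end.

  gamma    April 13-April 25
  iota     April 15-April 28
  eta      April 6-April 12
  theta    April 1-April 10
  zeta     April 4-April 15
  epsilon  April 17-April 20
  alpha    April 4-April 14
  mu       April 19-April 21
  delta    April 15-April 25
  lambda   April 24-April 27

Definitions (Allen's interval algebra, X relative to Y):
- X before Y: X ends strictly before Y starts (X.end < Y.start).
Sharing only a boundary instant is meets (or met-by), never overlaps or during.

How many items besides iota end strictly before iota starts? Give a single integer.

3

Target iota = [April 15, April 28].
alpha [April 4, April 14] → before → counts.
delta [April 15, April 25] → starts → no.
epsilon [April 17, April 20] → during → no.
eta [April 6, April 12] → before → counts.
gamma [April 13, April 25] → overlaps → no.
lambda [April 24, April 27] → during → no.
mu [April 19, April 21] → during → no.
theta [April 1, April 10] → before → counts.
zeta [April 4, April 15] → meets → no.
Total: 3.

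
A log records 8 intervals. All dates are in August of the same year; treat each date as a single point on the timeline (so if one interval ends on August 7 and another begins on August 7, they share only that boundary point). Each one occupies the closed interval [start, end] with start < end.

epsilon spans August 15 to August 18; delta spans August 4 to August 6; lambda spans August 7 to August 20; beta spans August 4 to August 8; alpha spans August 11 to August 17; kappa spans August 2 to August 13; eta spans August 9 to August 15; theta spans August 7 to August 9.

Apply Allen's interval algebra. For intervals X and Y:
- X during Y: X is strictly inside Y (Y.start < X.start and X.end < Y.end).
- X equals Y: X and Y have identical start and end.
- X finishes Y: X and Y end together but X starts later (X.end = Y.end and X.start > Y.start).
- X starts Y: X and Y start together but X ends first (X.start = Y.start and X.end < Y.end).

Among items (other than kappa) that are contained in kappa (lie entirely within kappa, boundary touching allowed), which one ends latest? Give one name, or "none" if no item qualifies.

theta

Target kappa = [August 2, August 13].
alpha [August 11, August 17] → overlapped-by → excluded.
beta [August 4, August 8] → during → candidate.
delta [August 4, August 6] → during → candidate.
epsilon [August 15, August 18] → after → excluded.
eta [August 9, August 15] → overlapped-by → excluded.
lambda [August 7, August 20] → overlapped-by → excluded.
theta [August 7, August 9] → during → candidate.
Among candidates, latest end is August 9 → theta.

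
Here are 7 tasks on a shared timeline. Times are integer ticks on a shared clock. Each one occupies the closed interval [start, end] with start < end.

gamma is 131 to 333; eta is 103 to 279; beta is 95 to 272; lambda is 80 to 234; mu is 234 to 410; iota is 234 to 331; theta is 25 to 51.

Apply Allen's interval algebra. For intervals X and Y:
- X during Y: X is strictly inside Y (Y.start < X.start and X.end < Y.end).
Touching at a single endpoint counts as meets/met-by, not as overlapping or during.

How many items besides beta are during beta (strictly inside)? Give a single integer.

0

Target beta = [95, 272].
eta [103, 279] → overlapped-by → no.
gamma [131, 333] → overlapped-by → no.
iota [234, 331] → overlapped-by → no.
lambda [80, 234] → overlaps → no.
mu [234, 410] → overlapped-by → no.
theta [25, 51] → before → no.
Total: 0.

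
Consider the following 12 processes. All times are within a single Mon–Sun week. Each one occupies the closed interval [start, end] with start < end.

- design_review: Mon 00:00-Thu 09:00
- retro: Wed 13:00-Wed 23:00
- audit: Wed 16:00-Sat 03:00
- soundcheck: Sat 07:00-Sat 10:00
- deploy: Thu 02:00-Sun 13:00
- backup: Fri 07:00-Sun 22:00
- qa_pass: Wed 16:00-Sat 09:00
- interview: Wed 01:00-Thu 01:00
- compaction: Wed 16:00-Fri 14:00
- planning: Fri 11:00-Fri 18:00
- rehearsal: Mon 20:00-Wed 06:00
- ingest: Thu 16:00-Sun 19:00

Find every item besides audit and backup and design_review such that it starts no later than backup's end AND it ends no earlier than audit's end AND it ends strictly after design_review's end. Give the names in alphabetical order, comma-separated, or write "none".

deploy, ingest, qa_pass, soundcheck

Conditions: its start is no later than backup's end (X.start <= Sun 22:00) AND its end is no earlier than audit's end (X.end >= Sat 03:00) AND its end is strictly after design_review's end (X.end > Thu 09:00).
compaction: start Wed 16:00 <= Sun 22:00? ✓; end Fri 14:00 >= Sat 03:00? ✗; end Fri 14:00 > Thu 09:00? ✓ → no.
deploy: start Thu 02:00 <= Sun 22:00? ✓; end Sun 13:00 >= Sat 03:00? ✓; end Sun 13:00 > Thu 09:00? ✓ → yes.
ingest: start Thu 16:00 <= Sun 22:00? ✓; end Sun 19:00 >= Sat 03:00? ✓; end Sun 19:00 > Thu 09:00? ✓ → yes.
interview: start Wed 01:00 <= Sun 22:00? ✓; end Thu 01:00 >= Sat 03:00? ✗; end Thu 01:00 > Thu 09:00? ✗ → no.
planning: start Fri 11:00 <= Sun 22:00? ✓; end Fri 18:00 >= Sat 03:00? ✗; end Fri 18:00 > Thu 09:00? ✓ → no.
qa_pass: start Wed 16:00 <= Sun 22:00? ✓; end Sat 09:00 >= Sat 03:00? ✓; end Sat 09:00 > Thu 09:00? ✓ → yes.
rehearsal: start Mon 20:00 <= Sun 22:00? ✓; end Wed 06:00 >= Sat 03:00? ✗; end Wed 06:00 > Thu 09:00? ✗ → no.
retro: start Wed 13:00 <= Sun 22:00? ✓; end Wed 23:00 >= Sat 03:00? ✗; end Wed 23:00 > Thu 09:00? ✗ → no.
soundcheck: start Sat 07:00 <= Sun 22:00? ✓; end Sat 10:00 >= Sat 03:00? ✓; end Sat 10:00 > Thu 09:00? ✓ → yes.
Result: deploy, ingest, qa_pass, soundcheck.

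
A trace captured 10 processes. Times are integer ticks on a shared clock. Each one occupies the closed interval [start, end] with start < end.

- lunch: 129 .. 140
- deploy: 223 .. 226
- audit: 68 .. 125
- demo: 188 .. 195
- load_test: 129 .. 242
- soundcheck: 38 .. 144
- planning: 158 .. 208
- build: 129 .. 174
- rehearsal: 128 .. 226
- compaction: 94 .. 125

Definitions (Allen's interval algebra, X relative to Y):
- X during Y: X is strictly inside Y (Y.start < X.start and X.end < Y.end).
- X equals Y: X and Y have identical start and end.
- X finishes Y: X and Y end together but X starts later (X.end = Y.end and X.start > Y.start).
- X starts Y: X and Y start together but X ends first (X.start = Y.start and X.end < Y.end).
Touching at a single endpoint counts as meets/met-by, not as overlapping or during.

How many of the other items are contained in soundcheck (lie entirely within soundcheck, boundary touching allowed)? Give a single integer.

Target soundcheck = [38, 144].
audit [68, 125] → during → counts.
build [129, 174] → overlapped-by → no.
compaction [94, 125] → during → counts.
demo [188, 195] → after → no.
deploy [223, 226] → after → no.
load_test [129, 242] → overlapped-by → no.
lunch [129, 140] → during → counts.
planning [158, 208] → after → no.
rehearsal [128, 226] → overlapped-by → no.
Total: 3.

3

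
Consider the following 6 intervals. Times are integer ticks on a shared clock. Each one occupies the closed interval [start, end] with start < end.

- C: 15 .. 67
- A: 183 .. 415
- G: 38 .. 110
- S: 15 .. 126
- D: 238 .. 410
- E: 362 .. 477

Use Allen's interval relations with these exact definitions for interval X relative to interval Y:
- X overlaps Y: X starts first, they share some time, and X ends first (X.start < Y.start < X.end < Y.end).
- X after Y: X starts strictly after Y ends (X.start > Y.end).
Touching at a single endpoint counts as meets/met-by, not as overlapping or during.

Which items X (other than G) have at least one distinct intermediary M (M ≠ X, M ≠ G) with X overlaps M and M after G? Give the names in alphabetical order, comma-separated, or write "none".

A, D

Target G = [38, 110].
Intermediaries M with M after G: A, D, E.
Via A — items with X overlaps A: none.
Via D — items with X overlaps D: none.
Via E — items with X overlaps E: A, D.
Union: A, D.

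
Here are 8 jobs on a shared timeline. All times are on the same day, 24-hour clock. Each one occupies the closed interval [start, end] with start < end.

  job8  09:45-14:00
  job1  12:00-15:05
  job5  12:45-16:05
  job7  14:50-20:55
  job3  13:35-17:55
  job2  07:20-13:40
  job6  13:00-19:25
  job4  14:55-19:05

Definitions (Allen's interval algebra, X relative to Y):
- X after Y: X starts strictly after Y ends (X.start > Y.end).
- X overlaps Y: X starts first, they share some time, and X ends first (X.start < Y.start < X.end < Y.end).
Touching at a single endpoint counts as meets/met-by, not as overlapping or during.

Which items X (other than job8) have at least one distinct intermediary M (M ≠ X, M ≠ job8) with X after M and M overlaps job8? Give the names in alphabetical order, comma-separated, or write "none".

Target job8 = [09:45, 14:00].
Intermediaries M with M overlaps job8: job2.
Via job2 — items with X after job2: job4, job7.
Union: job4, job7.

job4, job7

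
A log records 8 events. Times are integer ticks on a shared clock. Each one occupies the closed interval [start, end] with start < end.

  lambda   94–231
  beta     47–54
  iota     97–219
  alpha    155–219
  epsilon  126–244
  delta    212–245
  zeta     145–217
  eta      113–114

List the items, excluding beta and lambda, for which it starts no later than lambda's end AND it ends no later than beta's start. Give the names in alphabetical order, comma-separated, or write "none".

none

Conditions: its start is no later than lambda's end (X.start <= 231) AND its end is no later than beta's start (X.end <= 47).
alpha: start 155 <= 231? ✓; end 219 <= 47? ✗ → no.
delta: start 212 <= 231? ✓; end 245 <= 47? ✗ → no.
epsilon: start 126 <= 231? ✓; end 244 <= 47? ✗ → no.
eta: start 113 <= 231? ✓; end 114 <= 47? ✗ → no.
iota: start 97 <= 231? ✓; end 219 <= 47? ✗ → no.
zeta: start 145 <= 231? ✓; end 217 <= 47? ✗ → no.
Result: none.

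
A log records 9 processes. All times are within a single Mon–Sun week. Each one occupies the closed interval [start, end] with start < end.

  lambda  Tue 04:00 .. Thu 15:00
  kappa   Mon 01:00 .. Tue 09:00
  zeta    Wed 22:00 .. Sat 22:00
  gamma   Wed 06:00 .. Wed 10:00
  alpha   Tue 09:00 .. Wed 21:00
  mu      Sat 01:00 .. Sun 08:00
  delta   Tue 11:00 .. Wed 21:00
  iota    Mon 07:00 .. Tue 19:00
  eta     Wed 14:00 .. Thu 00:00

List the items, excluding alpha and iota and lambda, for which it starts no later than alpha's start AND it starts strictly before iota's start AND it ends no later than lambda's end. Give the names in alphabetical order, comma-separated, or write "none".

Conditions: its start is no later than alpha's start (X.start <= Tue 09:00) AND its start is strictly before iota's start (X.start < Mon 07:00) AND its end is no later than lambda's end (X.end <= Thu 15:00).
delta: start Tue 11:00 <= Tue 09:00? ✗; start Tue 11:00 < Mon 07:00? ✗; end Wed 21:00 <= Thu 15:00? ✓ → no.
eta: start Wed 14:00 <= Tue 09:00? ✗; start Wed 14:00 < Mon 07:00? ✗; end Thu 00:00 <= Thu 15:00? ✓ → no.
gamma: start Wed 06:00 <= Tue 09:00? ✗; start Wed 06:00 < Mon 07:00? ✗; end Wed 10:00 <= Thu 15:00? ✓ → no.
kappa: start Mon 01:00 <= Tue 09:00? ✓; start Mon 01:00 < Mon 07:00? ✓; end Tue 09:00 <= Thu 15:00? ✓ → yes.
mu: start Sat 01:00 <= Tue 09:00? ✗; start Sat 01:00 < Mon 07:00? ✗; end Sun 08:00 <= Thu 15:00? ✗ → no.
zeta: start Wed 22:00 <= Tue 09:00? ✗; start Wed 22:00 < Mon 07:00? ✗; end Sat 22:00 <= Thu 15:00? ✗ → no.
Result: kappa.

kappa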